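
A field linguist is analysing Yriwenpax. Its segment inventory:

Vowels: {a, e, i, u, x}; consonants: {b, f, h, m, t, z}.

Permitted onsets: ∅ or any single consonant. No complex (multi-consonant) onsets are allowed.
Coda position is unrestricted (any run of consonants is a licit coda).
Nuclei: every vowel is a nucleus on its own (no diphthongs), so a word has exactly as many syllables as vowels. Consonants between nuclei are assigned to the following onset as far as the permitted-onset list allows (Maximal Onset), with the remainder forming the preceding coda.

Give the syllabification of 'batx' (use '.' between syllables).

The vowels are a, x — 2 nuclei, so 2 syllables.
V1 /a/ – V2 /x/: /t/ → onset of the next syllable (single consonants are always licit onsets).

ba.tx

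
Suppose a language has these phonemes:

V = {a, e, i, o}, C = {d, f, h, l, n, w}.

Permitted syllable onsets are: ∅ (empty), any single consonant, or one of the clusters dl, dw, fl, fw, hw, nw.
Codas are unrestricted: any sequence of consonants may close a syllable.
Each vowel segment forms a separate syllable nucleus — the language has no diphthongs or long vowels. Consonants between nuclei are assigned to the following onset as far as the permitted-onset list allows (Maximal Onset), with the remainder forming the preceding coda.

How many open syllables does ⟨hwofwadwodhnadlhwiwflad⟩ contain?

2

The vowels are o, a, o, a, i, a — 6 nuclei, so 6 syllables.
/o…a/ gap (V1→V2): cluster /fw/ — /fw/ is itself a permitted onset, so the whole cluster goes right; preceding coda = ∅.
/a…o/ gap (V2→V3): /dw/ is a licit onset in full, so it all attaches to the next syllable.
/o…a/ gap (V3→V4): cluster /dhn/ — the longest permitted-onset suffix is /n/; onset = /n/, preceding coda = /dh/.
/a…i/ gap (V4→V5): /dlhw/ — longest licit onset from the right is /hw/, leaving /dl/ as coda.
/i…a/ gap (V5→V6): cluster /wfl/ — the longest permitted-onset suffix is /fl/; onset = /fl/, preceding coda = /w/.
Syllabification: hwo.fwa.dwodh.nadl.hwiw.flad.
Classifying each syllable: /hwo/ (open), /fwa/ (open), /dwodh/ (closed), /nadl/ (closed), /hwiw/ (closed), /flad/ (closed).
Open syllables: 2.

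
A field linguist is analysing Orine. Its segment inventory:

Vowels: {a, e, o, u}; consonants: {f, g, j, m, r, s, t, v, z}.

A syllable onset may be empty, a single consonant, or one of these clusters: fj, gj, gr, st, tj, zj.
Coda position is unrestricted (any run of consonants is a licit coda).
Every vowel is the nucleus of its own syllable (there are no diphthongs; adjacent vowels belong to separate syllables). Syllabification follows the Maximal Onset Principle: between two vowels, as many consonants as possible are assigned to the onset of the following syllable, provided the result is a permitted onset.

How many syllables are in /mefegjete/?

4

Nuclei (vowels): e, e, e, e → 4 syllables.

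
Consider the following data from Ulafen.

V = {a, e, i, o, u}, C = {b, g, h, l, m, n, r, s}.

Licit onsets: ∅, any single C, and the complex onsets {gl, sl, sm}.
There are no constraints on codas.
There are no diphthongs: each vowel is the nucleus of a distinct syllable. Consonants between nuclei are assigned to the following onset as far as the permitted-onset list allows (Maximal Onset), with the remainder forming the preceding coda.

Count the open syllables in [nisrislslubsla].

1

The vowels are i, i, u, a — 4 nuclei, so 4 syllables.
σ1/σ2 boundary: cluster /sr/ — the longest permitted-onset suffix is /r/; onset = /r/, preceding coda = /s/.
σ2/σ3 boundary: /slsl/ splits as /sl/ + /sl/ (/sl/ is the longest suffix that is a licit onset).
σ3/σ4 boundary: /bsl/ splits as /b/ + /sl/ (/sl/ is the longest suffix that is a licit onset).
So the parse is nis.risl.slub.sla.
Classifying each syllable: /nis/ (closed), /risl/ (closed), /slub/ (closed), /sla/ (open).
Open syllables: 1.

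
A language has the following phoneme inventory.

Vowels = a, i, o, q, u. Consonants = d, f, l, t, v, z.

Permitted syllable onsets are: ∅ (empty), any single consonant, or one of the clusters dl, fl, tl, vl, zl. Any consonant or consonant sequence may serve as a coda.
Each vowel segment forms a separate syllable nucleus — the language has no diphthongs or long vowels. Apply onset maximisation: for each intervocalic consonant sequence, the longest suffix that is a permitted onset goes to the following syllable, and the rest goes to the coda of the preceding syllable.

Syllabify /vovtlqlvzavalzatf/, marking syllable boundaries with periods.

Vowels present: o, q, a, a, a; each is a nucleus, giving 5 syllables.
Between /o/ (V1) and /q/ (V2): /vtl/; trying suffixes from longest down, /tl/ is the first permitted one, so coda /v/ | onset /tl/.
Between /q/ (V2) and /a/ (V3): /lvz/ — longest licit onset from the right is /z/, leaving /lv/ as coda.
Between /a/ (V3) and /a/ (V4): just /v/ — single C goes to the following onset.
Between /a/ (V4) and /a/ (V5): cluster /lz/ — the longest permitted-onset suffix is /z/; onset = /z/, preceding coda = /l/.

vov.tlqlv.za.val.zatf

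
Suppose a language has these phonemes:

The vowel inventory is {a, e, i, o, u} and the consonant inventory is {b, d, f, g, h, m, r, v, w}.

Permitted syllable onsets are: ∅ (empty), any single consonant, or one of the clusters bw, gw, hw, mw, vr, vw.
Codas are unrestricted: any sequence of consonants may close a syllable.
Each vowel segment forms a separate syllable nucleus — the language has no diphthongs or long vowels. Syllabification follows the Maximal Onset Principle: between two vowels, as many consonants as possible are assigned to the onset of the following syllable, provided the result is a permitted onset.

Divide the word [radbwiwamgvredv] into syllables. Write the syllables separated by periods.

The vowels are a, i, a, e — 4 nuclei, so 4 syllables.
V1 /a/ – V2 /i/: /dbw/ splits as /d/ + /bw/ (/bw/ is the longest suffix that is a licit onset).
V2 /i/ – V3 /a/: just /w/ — single C goes to the following onset.
V3 /a/ – V4 /e/: /mgvr/ splits as /mg/ + /vr/ (/vr/ is the longest suffix that is a licit onset).

rad.bwi.wamg.vredv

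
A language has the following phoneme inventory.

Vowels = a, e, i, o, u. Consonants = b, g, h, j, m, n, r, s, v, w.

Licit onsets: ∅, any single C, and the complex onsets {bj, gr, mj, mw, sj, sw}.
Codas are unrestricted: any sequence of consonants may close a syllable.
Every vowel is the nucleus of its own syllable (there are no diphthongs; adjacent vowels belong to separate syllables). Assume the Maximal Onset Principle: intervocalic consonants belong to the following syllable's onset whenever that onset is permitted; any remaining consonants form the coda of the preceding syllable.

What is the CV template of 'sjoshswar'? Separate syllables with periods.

CCVCC.CCVC

Nuclei (vowels): o, a → 2 syllables.
Between /o/ (V1) and /a/ (V2): /shsw/ — longest licit onset from the right is /sw/, leaving /sh/ as coda.
Result: sjosh.swar.
Mapping each syllable to C/V: /sjosh/ → CCVCC, /swar/ → CCVC.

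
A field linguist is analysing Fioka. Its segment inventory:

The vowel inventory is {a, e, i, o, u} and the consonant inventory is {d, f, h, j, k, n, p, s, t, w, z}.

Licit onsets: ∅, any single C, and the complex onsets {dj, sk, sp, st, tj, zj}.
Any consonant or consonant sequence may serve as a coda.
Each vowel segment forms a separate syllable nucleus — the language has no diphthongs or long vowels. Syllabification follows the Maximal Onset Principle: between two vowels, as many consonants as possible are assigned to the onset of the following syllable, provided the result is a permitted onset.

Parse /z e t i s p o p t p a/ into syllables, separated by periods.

ze.ti.spopt.pa

Vowels present: e, i, o, a; each is a nucleus, giving 4 syllables.
V1 /e/ – V2 /i/: just /t/ — single C goes to the following onset.
V2 /i/ – V3 /o/: /sp/ — entire cluster is a permitted onset → onset /sp/, coda ∅.
V3 /o/ – V4 /a/: /ptp/; trying suffixes from longest down, /p/ is the first permitted one, so coda /pt/ | onset /p/.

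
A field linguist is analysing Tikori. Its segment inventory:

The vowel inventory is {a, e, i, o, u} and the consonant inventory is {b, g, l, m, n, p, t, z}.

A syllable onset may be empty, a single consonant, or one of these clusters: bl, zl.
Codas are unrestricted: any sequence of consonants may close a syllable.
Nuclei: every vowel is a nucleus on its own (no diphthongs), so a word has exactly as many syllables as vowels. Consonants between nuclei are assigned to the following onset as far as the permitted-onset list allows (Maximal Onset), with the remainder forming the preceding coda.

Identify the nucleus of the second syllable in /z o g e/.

e

Nuclei (vowels): o, e → 2 syllables.
The second nucleus (vowel 2 from the left) is /e/.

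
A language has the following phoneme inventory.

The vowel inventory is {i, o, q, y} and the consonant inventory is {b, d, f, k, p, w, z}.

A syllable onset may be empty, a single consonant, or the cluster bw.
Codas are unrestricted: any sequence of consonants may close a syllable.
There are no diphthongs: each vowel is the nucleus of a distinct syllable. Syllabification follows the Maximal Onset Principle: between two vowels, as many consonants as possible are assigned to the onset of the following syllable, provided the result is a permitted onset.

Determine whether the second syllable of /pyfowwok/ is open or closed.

The vowels are y, o, o — 3 nuclei, so 3 syllables.
/y…o/ gap (V1→V2): /f/ → onset of the next syllable (single consonants are always licit onsets).
/o…o/ gap (V2→V3): cluster /ww/ — the longest permitted-onset suffix is /w/; onset = /w/, preceding coda = /w/.
Putting it together: py.fow.wok.
Syllable 2 is /fow/ with coda /w/, so it is closed.

closed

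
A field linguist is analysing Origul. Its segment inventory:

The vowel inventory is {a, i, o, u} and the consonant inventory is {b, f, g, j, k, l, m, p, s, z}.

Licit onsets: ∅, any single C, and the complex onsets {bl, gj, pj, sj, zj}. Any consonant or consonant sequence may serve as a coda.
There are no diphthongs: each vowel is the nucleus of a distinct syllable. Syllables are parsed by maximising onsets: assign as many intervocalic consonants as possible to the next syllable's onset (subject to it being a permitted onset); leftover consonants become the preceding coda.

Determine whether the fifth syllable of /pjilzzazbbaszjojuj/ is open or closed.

The vowels are i, a, a, o, u — 5 nuclei, so 5 syllables.
Between /i/ (V1) and /a/ (V2): cluster /lzz/ — the longest permitted-onset suffix is /z/; onset = /z/, preceding coda = /lz/.
Between /a/ (V2) and /a/ (V3): /zbb/; trying suffixes from longest down, /b/ is the first permitted one, so coda /zb/ | onset /b/.
Between /a/ (V3) and /o/ (V4): /szj/; trying suffixes from longest down, /zj/ is the first permitted one, so coda /s/ | onset /zj/.
Between /o/ (V4) and /u/ (V5): /j/ is a single consonant, so it becomes the next onset.
So the parse is pjilz.zazb.bas.zjo.juj.
Syllable 5 is /juj/ with coda /j/, so it is closed.

closed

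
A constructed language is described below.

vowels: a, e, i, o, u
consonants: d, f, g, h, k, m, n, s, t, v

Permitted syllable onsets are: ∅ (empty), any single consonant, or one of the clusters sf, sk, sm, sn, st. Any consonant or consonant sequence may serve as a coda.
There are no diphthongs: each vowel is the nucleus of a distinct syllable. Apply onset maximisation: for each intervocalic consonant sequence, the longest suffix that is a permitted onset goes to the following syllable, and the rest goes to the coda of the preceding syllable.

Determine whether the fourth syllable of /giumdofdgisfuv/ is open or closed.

Vowels present: i, u, o, i, u; each is a nucleus, giving 5 syllables.
V1 /i/ – V2 /u/: no consonants, so the boundary falls immediately after /i/.
V2 /u/ – V3 /o/: /md/ splits as /m/ + /d/ (/d/ is the longest suffix that is a licit onset).
V3 /o/ – V4 /i/: /fdg/ splits as /fd/ + /g/ (/g/ is the longest suffix that is a licit onset).
V4 /i/ – V5 /u/: /sf/ is a licit onset in full, so it all attaches to the next syllable.
Syllabification: gi.um.dofd.gi.sfuv.
Syllable 4 is /gi/; it ends in its nucleus with no coda, so it is open.

open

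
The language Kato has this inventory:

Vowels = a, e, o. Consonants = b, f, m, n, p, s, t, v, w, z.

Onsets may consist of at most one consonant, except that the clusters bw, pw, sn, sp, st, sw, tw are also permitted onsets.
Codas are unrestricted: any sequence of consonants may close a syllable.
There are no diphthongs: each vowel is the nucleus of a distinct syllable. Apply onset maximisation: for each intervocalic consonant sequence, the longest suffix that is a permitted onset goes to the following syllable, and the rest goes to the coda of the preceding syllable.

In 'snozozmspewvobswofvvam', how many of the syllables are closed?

5

The vowels are o, o, e, o, o, a — 6 nuclei, so 6 syllables.
V1 /o/ – V2 /o/: /z/ is a single consonant, so it becomes the next onset.
V2 /o/ – V3 /e/: /zmsp/ splits as /zm/ + /sp/ (/sp/ is the longest suffix that is a licit onset).
V3 /e/ – V4 /o/: cluster /wv/ — the longest permitted-onset suffix is /v/; onset = /v/, preceding coda = /w/.
V4 /o/ – V5 /o/: /bsw/ splits as /b/ + /sw/ (/sw/ is the longest suffix that is a licit onset).
V5 /o/ – V6 /a/: /fvv/; trying suffixes from longest down, /v/ is the first permitted one, so coda /fv/ | onset /v/.
Result: sno.zozm.spew.vob.swofv.vam.
Classifying each syllable: /sno/ (open), /zozm/ (closed), /spew/ (closed), /vob/ (closed), /swofv/ (closed), /vam/ (closed).
Closed syllables: 5.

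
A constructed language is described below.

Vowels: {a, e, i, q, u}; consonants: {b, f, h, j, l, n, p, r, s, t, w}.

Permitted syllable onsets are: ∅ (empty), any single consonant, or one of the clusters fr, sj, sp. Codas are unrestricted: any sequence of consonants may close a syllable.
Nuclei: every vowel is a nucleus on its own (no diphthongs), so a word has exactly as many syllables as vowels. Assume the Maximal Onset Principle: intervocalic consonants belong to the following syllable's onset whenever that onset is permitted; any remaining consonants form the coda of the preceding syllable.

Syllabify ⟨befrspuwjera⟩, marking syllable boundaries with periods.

The vowels are e, u, e, a — 4 nuclei, so 4 syllables.
V1 /e/ – V2 /u/: cluster /frsp/ — the longest permitted-onset suffix is /sp/; onset = /sp/, preceding coda = /fr/.
V2 /u/ – V3 /e/: /wj/; trying suffixes from longest down, /j/ is the first permitted one, so coda /w/ | onset /j/.
V3 /e/ – V4 /a/: /r/ is a single consonant, so it becomes the next onset.

befr.spuw.je.ra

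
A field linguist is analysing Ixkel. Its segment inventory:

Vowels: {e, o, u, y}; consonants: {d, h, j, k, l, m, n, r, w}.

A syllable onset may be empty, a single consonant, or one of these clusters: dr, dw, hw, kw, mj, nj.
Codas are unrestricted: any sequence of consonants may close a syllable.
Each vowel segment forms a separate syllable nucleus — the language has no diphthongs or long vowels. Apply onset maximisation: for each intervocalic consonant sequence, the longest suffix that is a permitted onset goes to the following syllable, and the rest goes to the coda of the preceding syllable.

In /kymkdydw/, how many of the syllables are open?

Nuclei (vowels): y, y → 2 syllables.
V1 /y/ – V2 /y/: /mkd/; trying suffixes from longest down, /d/ is the first permitted one, so coda /mk/ | onset /d/.
Putting it together: kymk.dydw.
Classifying each syllable: /kymk/ (closed), /dydw/ (closed).
Open syllables: 0.

0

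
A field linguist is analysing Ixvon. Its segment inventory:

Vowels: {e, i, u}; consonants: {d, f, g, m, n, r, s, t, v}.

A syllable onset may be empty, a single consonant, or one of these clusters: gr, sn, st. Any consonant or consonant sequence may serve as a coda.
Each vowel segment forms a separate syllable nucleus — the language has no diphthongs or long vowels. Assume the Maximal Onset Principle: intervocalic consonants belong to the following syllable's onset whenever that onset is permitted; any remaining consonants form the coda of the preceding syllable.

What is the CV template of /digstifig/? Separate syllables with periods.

CVC.CCV.CVC

Nuclei (vowels): i, i, i → 3 syllables.
/i…i/ gap (V1→V2): cluster /gst/ — the longest permitted-onset suffix is /st/; onset = /st/, preceding coda = /g/.
/i…i/ gap (V2→V3): just /f/ — single C goes to the following onset.
Syllabification: dig.sti.fig.
Mapping each syllable to C/V: /dig/ → CVC, /sti/ → CCV, /fig/ → CVC.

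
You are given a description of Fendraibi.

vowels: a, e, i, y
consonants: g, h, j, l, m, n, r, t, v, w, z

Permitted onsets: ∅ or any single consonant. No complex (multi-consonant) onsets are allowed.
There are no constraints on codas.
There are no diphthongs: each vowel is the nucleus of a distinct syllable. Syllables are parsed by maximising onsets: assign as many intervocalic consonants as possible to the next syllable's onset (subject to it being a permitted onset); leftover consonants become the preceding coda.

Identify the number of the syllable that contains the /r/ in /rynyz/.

The vowels are y, y — 2 nuclei, so 2 syllables.
σ1/σ2 boundary: /n/ → onset of the next syllable (single consonants are always licit onsets).
Syllabification: ry.nyz.
The /r/ is in the onset of syllable 1 (/ry/).

1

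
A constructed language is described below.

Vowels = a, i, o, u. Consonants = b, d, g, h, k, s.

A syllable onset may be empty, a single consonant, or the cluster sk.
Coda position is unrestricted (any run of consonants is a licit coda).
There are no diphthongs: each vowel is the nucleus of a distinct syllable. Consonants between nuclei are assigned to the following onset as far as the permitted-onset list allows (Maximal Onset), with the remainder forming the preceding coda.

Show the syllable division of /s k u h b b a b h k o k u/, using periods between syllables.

Nuclei (vowels): u, a, o, u → 4 syllables.
σ1/σ2 boundary: /hbb/ splits as /hb/ + /b/ (/b/ is the longest suffix that is a licit onset).
σ2/σ3 boundary: /bhk/; trying suffixes from longest down, /k/ is the first permitted one, so coda /bh/ | onset /k/.
σ3/σ4 boundary: /k/ is a single consonant, so it becomes the next onset.

skuhb.babh.ko.ku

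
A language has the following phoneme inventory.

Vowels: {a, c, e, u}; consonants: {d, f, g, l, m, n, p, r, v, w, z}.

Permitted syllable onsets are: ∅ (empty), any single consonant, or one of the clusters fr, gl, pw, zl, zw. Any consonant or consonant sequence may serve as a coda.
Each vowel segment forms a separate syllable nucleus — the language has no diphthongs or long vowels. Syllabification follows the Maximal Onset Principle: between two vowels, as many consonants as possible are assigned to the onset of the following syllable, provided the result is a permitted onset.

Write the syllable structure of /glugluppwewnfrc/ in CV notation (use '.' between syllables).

CCV.CCVC.CCVCC.CCV

Vowels present: u, u, e, c; each is a nucleus, giving 4 syllables.
σ1/σ2 boundary: /gl/ — entire cluster is a permitted onset → onset /gl/, coda ∅.
σ2/σ3 boundary: /ppw/; trying suffixes from longest down, /pw/ is the first permitted one, so coda /p/ | onset /pw/.
σ3/σ4 boundary: /wnfr/; trying suffixes from longest down, /fr/ is the first permitted one, so coda /wn/ | onset /fr/.
Putting it together: glu.glup.pwewn.frc.
Mapping each syllable to C/V: /glu/ → CCV, /glup/ → CCVC, /pwewn/ → CCVCC, /frc/ → CCV.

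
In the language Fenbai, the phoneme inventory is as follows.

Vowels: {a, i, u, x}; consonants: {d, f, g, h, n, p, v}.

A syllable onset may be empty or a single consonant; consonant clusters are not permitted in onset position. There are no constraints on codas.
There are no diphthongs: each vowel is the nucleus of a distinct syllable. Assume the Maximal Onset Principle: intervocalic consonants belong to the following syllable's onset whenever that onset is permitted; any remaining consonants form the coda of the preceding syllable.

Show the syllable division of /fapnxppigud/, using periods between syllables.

fap.nxp.pi.gud

Nuclei (vowels): a, x, i, u → 4 syllables.
/a…x/ gap (V1→V2): /pn/; trying suffixes from longest down, /n/ is the first permitted one, so coda /p/ | onset /n/.
/x…i/ gap (V2→V3): cluster /pp/ — the longest permitted-onset suffix is /p/; onset = /p/, preceding coda = /p/.
/i…u/ gap (V3→V4): /g/ → onset of the next syllable (single consonants are always licit onsets).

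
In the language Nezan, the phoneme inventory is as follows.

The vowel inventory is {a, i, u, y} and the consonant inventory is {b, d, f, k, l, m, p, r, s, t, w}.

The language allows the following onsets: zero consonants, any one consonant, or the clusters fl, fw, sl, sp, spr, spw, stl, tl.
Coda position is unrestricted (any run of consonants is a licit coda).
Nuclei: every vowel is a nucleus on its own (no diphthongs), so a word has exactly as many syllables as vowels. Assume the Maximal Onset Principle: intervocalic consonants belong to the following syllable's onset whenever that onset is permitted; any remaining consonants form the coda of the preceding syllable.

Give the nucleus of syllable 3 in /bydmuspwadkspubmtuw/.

Nuclei (vowels): y, u, a, u, u → 5 syllables.
The third nucleus (vowel 3 from the left) is /a/.

a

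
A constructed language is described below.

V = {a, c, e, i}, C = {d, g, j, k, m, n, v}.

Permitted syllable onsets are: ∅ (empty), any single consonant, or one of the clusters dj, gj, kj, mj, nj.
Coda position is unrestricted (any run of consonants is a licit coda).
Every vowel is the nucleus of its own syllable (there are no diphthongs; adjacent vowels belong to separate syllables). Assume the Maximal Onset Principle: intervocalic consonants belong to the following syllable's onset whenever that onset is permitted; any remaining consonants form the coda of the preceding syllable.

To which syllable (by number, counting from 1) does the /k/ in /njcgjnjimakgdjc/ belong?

Nuclei (vowels): c, i, a, c → 4 syllables.
Between /c/ (V1) and /i/ (V2): /gjnj/ splits as /gj/ + /nj/ (/nj/ is the longest suffix that is a licit onset).
Between /i/ (V2) and /a/ (V3): just /m/ — single C goes to the following onset.
Between /a/ (V3) and /c/ (V4): /kgdj/ — longest licit onset from the right is /dj/, leaving /kg/ as coda.
Result: njcgj.nji.makg.djc.
The /k/ is in the coda of syllable 3 (/makg/).

3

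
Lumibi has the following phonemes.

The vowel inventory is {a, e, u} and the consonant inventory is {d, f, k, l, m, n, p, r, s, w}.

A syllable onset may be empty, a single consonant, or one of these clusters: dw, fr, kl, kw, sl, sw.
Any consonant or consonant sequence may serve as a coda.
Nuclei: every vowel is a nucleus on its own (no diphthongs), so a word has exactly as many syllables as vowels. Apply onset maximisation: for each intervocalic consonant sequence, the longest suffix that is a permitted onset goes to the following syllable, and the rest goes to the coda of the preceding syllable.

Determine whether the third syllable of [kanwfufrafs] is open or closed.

closed

The vowels are a, u, a — 3 nuclei, so 3 syllables.
σ1/σ2 boundary: cluster /nwf/ — the longest permitted-onset suffix is /f/; onset = /f/, preceding coda = /nw/.
σ2/σ3 boundary: /fr/ — entire cluster is a permitted onset → onset /fr/, coda ∅.
Putting it together: kanw.fu.frafs.
Syllable 3 is /frafs/ with coda /fs/, so it is closed.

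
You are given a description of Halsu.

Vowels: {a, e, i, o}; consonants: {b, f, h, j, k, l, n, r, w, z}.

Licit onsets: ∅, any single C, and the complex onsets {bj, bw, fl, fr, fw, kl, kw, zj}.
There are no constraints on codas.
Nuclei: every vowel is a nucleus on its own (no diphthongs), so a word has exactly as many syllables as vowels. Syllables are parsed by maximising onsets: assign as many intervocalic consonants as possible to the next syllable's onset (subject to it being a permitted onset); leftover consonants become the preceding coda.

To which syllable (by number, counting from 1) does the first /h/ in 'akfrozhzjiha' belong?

The vowels are a, o, i, a — 4 nuclei, so 4 syllables.
σ1/σ2 boundary: /kfr/ splits as /k/ + /fr/ (/fr/ is the longest suffix that is a licit onset).
σ2/σ3 boundary: /zhzj/; trying suffixes from longest down, /zj/ is the first permitted one, so coda /zh/ | onset /zj/.
σ3/σ4 boundary: /h/ → onset of the next syllable (single consonants are always licit onsets).
Syllabification: ak.frozh.zji.ha.
The first /h/ is in the coda of syllable 2 (/frozh/).

2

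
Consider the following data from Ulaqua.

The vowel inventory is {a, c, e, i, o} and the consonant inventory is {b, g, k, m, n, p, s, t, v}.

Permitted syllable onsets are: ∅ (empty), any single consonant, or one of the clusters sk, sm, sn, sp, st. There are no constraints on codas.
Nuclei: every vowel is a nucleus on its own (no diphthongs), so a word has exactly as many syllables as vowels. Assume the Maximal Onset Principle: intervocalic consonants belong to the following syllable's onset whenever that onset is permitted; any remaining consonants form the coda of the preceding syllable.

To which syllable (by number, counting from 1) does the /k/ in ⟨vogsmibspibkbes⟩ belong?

The vowels are o, i, i, e — 4 nuclei, so 4 syllables.
Between /o/ (V1) and /i/ (V2): /gsm/ splits as /g/ + /sm/ (/sm/ is the longest suffix that is a licit onset).
Between /i/ (V2) and /i/ (V3): /bsp/; trying suffixes from longest down, /sp/ is the first permitted one, so coda /b/ | onset /sp/.
Between /i/ (V3) and /e/ (V4): /bkb/ splits as /bk/ + /b/ (/b/ is the longest suffix that is a licit onset).
Syllabification: vog.smib.spibk.bes.
The /k/ is in the coda of syllable 3 (/spibk/).

3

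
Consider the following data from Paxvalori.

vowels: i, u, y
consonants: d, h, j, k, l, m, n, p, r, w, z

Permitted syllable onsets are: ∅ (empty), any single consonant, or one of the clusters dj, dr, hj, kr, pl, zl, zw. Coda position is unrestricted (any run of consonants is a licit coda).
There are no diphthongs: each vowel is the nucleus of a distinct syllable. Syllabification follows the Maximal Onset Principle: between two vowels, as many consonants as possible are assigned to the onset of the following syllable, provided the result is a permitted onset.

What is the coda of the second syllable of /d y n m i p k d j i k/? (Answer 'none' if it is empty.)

The vowels are y, i, i — 3 nuclei, so 3 syllables.
σ1/σ2 boundary: cluster /nm/ — the longest permitted-onset suffix is /m/; onset = /m/, preceding coda = /n/.
σ2/σ3 boundary: /pkdj/ splits as /pk/ + /dj/ (/dj/ is the longest suffix that is a licit onset).
So the parse is dyn.mipk.djik.
Syllable 2 is /mipk/: onset /m/, nucleus /i/, coda /pk/.

pk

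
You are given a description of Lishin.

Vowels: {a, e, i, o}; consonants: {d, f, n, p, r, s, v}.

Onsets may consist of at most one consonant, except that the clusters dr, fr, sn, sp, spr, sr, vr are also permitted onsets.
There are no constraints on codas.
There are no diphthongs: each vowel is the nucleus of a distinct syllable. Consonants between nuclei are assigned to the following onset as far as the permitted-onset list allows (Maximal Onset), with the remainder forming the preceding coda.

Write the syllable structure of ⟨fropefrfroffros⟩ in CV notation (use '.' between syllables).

CCV.CVCC.CCVC.CCVC

Nuclei (vowels): o, e, o, o → 4 syllables.
σ1/σ2 boundary: /p/ is a single consonant, so it becomes the next onset.
σ2/σ3 boundary: /frfr/ splits as /fr/ + /fr/ (/fr/ is the longest suffix that is a licit onset).
σ3/σ4 boundary: /ffr/ — longest licit onset from the right is /fr/, leaving /f/ as coda.
Putting it together: fro.pefr.frof.fros.
Mapping each syllable to C/V: /fro/ → CCV, /pefr/ → CVCC, /frof/ → CCVC, /fros/ → CCVC.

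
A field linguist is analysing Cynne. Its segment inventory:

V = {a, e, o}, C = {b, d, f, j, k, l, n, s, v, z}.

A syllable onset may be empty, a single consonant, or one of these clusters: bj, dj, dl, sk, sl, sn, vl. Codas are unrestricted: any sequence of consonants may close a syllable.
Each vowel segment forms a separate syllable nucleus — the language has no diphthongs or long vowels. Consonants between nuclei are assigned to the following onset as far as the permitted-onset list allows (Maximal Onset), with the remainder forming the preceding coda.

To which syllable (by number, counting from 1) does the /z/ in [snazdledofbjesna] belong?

The vowels are a, e, o, e, a — 5 nuclei, so 5 syllables.
σ1/σ2 boundary: cluster /zdl/ — the longest permitted-onset suffix is /dl/; onset = /dl/, preceding coda = /z/.
σ2/σ3 boundary: /d/ is a single consonant, so it becomes the next onset.
σ3/σ4 boundary: /fbj/ splits as /f/ + /bj/ (/bj/ is the longest suffix that is a licit onset).
σ4/σ5 boundary: /sn/ is a licit onset in full, so it all attaches to the next syllable.
Syllabification: snaz.dle.dof.bje.sna.
The /z/ is in the coda of syllable 1 (/snaz/).

1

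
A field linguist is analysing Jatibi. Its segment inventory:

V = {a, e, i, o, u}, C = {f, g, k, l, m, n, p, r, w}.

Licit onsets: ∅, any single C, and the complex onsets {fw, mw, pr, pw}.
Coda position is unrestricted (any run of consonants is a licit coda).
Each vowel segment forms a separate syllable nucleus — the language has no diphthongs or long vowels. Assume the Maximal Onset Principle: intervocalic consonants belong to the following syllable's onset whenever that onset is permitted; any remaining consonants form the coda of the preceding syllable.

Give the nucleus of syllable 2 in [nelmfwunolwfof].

u

The vowels are e, u, o, o — 4 nuclei, so 4 syllables.
The second nucleus (vowel 2 from the left) is /u/.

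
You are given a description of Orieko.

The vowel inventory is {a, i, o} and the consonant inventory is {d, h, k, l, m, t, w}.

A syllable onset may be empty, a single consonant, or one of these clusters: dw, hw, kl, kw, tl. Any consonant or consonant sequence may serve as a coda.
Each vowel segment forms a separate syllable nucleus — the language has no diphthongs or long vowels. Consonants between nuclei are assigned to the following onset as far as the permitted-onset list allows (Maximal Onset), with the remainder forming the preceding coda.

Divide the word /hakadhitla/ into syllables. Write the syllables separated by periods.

ha.kad.hi.tla

Vowels present: a, a, i, a; each is a nucleus, giving 4 syllables.
/a…a/ gap (V1→V2): /k/ is a single consonant, so it becomes the next onset.
/a…i/ gap (V2→V3): cluster /dh/ — the longest permitted-onset suffix is /h/; onset = /h/, preceding coda = /d/.
/i…a/ gap (V3→V4): cluster /tl/ — /tl/ is itself a permitted onset, so the whole cluster goes right; preceding coda = ∅.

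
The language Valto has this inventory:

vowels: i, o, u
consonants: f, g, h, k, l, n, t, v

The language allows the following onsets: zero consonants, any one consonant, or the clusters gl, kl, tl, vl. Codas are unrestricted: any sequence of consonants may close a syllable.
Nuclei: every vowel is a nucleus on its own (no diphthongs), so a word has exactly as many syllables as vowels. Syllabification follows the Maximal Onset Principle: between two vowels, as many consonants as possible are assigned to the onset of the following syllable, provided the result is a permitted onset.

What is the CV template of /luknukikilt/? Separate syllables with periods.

The vowels are u, u, i, i — 4 nuclei, so 4 syllables.
/u…u/ gap (V1→V2): /kn/; trying suffixes from longest down, /n/ is the first permitted one, so coda /k/ | onset /n/.
/u…i/ gap (V2→V3): /k/ is a single consonant, so it becomes the next onset.
/i…i/ gap (V3→V4): just /k/ — single C goes to the following onset.
Result: luk.nu.ki.kilt.
Mapping each syllable to C/V: /luk/ → CVC, /nu/ → CV, /ki/ → CV, /kilt/ → CVCC.

CVC.CV.CV.CVCC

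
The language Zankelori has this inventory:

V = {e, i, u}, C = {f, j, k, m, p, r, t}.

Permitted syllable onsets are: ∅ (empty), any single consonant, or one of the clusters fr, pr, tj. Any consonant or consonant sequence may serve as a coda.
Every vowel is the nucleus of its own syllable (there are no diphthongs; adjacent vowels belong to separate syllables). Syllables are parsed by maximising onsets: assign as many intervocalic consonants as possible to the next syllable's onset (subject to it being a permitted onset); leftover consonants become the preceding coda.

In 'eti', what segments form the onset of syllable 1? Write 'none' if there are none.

The vowels are e, i — 2 nuclei, so 2 syllables.
V1 /e/ – V2 /i/: just /t/ — single C goes to the following onset.
So the parse is e.ti.
Syllable 1 is /e/: onset ∅, nucleus /e/, coda ∅.

none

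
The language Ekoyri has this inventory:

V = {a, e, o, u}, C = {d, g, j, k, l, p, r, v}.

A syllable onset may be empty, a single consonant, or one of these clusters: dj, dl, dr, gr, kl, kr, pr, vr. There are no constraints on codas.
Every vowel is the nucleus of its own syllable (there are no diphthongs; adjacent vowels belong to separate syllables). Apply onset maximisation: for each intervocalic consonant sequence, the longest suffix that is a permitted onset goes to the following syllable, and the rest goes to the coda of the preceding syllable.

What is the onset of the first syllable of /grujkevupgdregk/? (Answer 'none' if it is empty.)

Vowels present: u, e, u, e; each is a nucleus, giving 4 syllables.
σ1/σ2 boundary: /jk/ splits as /j/ + /k/ (/k/ is the longest suffix that is a licit onset).
σ2/σ3 boundary: /v/ → onset of the next syllable (single consonants are always licit onsets).
σ3/σ4 boundary: /pgdr/ splits as /pg/ + /dr/ (/dr/ is the longest suffix that is a licit onset).
Putting it together: gruj.ke.vupg.dregk.
Syllable 1 is /gruj/: onset /gr/, nucleus /u/, coda /j/.

gr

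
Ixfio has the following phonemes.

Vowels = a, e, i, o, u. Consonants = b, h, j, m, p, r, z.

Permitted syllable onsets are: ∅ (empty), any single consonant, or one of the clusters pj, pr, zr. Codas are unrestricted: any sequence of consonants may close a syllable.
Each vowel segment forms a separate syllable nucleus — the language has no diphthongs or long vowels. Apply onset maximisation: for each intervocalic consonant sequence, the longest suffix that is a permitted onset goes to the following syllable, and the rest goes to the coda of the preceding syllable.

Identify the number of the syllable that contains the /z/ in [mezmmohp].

1

The vowels are e, o — 2 nuclei, so 2 syllables.
σ1/σ2 boundary: /zmm/; trying suffixes from longest down, /m/ is the first permitted one, so coda /zm/ | onset /m/.
Result: mezm.mohp.
The /z/ is in the coda of syllable 1 (/mezm/).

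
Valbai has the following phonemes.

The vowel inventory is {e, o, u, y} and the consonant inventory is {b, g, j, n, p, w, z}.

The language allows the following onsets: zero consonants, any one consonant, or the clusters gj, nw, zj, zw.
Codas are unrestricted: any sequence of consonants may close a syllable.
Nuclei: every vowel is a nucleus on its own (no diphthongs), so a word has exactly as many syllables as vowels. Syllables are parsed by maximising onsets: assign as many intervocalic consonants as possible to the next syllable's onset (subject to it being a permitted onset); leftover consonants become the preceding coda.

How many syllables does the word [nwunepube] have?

4

The vowels are u, e, u, e — 4 nuclei, so 4 syllables.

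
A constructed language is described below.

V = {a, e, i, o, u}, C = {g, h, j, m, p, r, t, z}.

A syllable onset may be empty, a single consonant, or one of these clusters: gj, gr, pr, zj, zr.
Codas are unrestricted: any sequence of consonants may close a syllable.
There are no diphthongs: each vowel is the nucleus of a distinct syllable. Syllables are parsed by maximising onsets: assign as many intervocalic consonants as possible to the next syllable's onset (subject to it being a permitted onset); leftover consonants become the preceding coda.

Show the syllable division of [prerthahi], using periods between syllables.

Vowels present: e, a, i; each is a nucleus, giving 3 syllables.
σ1/σ2 boundary: /rth/ splits as /rt/ + /h/ (/h/ is the longest suffix that is a licit onset).
σ2/σ3 boundary: /h/ is a single consonant, so it becomes the next onset.

prert.ha.hi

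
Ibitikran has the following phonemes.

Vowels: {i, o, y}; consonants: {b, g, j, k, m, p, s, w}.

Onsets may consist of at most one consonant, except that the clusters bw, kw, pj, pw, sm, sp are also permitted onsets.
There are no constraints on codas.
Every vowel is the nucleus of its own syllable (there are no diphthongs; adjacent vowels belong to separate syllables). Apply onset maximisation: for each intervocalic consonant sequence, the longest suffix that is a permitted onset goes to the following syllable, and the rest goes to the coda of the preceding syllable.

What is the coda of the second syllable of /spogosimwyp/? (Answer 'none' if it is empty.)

none

Nuclei (vowels): o, o, i, y → 4 syllables.
σ1/σ2 boundary: /g/ → onset of the next syllable (single consonants are always licit onsets).
σ2/σ3 boundary: /s/ is a single consonant, so it becomes the next onset.
σ3/σ4 boundary: cluster /mw/ — the longest permitted-onset suffix is /w/; onset = /w/, preceding coda = /m/.
Putting it together: spo.go.sim.wyp.
Syllable 2 is /go/: onset /g/, nucleus /o/, coda ∅.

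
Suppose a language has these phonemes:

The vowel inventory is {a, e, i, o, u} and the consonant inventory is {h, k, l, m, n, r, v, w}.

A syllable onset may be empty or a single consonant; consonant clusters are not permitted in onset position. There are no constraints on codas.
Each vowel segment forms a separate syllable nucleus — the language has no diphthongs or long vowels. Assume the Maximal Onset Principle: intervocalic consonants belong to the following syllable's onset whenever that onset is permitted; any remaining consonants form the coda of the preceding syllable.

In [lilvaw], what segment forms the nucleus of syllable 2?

Vowels present: i, a; each is a nucleus, giving 2 syllables.
The second nucleus (vowel 2 from the left) is /a/.

a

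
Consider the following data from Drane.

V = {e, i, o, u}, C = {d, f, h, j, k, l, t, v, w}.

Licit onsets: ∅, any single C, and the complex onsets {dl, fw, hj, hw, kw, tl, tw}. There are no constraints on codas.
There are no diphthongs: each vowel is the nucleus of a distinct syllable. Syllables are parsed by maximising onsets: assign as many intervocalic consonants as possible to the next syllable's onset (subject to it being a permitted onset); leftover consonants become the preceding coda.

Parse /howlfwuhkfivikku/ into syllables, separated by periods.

howl.fwuhk.fi.vik.ku

The vowels are o, u, i, i, u — 5 nuclei, so 5 syllables.
V1 /o/ – V2 /u/: /wlfw/; trying suffixes from longest down, /fw/ is the first permitted one, so coda /wl/ | onset /fw/.
V2 /u/ – V3 /i/: /hkf/ splits as /hk/ + /f/ (/f/ is the longest suffix that is a licit onset).
V3 /i/ – V4 /i/: /v/ → onset of the next syllable (single consonants are always licit onsets).
V4 /i/ – V5 /u/: /kk/ — longest licit onset from the right is /k/, leaving /k/ as coda.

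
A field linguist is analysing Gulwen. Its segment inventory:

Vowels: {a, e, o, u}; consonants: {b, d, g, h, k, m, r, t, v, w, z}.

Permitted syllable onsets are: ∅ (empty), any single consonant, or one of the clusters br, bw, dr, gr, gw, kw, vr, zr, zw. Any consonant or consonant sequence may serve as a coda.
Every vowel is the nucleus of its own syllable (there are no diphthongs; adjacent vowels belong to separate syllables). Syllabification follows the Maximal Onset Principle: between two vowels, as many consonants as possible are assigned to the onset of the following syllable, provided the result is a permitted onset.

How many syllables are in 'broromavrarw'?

4

The vowels are o, o, a, a — 4 nuclei, so 4 syllables.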